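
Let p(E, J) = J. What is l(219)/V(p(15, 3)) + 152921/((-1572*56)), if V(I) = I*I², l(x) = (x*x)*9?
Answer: 1407214663/88032 ≈ 15985.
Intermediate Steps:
l(x) = 9*x² (l(x) = x²*9 = 9*x²)
V(I) = I³
l(219)/V(p(15, 3)) + 152921/((-1572*56)) = (9*219²)/(3³) + 152921/((-1572*56)) = (9*47961)/27 + 152921/(-88032) = 431649*(1/27) + 152921*(-1/88032) = 15987 - 152921/88032 = 1407214663/88032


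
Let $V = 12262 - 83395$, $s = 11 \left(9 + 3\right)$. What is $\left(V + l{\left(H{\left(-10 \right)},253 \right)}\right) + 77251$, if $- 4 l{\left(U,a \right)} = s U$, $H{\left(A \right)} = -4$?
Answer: $6250$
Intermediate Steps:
$s = 132$ ($s = 11 \cdot 12 = 132$)
$V = -71133$
$l{\left(U,a \right)} = - 33 U$ ($l{\left(U,a \right)} = - \frac{132 U}{4} = - 33 U$)
$\left(V + l{\left(H{\left(-10 \right)},253 \right)}\right) + 77251 = \left(-71133 - -132\right) + 77251 = \left(-71133 + 132\right) + 77251 = -71001 + 77251 = 6250$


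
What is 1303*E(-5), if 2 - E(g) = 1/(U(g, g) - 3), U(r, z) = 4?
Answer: 1303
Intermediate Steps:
E(g) = 1 (E(g) = 2 - 1/(4 - 3) = 2 - 1/1 = 2 - 1*1 = 2 - 1 = 1)
1303*E(-5) = 1303*1 = 1303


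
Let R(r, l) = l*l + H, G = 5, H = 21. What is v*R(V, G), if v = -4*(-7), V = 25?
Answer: 1288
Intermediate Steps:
R(r, l) = 21 + l² (R(r, l) = l*l + 21 = l² + 21 = 21 + l²)
v = 28
v*R(V, G) = 28*(21 + 5²) = 28*(21 + 25) = 28*46 = 1288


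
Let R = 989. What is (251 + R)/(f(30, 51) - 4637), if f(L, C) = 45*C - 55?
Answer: -1240/2397 ≈ -0.51731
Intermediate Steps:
f(L, C) = -55 + 45*C
(251 + R)/(f(30, 51) - 4637) = (251 + 989)/((-55 + 45*51) - 4637) = 1240/((-55 + 2295) - 4637) = 1240/(2240 - 4637) = 1240/(-2397) = 1240*(-1/2397) = -1240/2397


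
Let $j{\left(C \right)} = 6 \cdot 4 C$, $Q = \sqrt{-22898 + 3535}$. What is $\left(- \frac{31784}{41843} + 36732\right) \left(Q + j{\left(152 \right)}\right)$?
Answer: $\frac{5606776425216}{41843} + \frac{26128069964 i \sqrt{67}}{41843} \approx 1.34 \cdot 10^{8} + 5.1112 \cdot 10^{6} i$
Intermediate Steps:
$Q = 17 i \sqrt{67}$ ($Q = \sqrt{-19363} = 17 i \sqrt{67} \approx 139.15 i$)
$j{\left(C \right)} = 24 C$
$\left(- \frac{31784}{41843} + 36732\right) \left(Q + j{\left(152 \right)}\right) = \left(- \frac{31784}{41843} + 36732\right) \left(17 i \sqrt{67} + 24 \cdot 152\right) = \left(\left(-31784\right) \frac{1}{41843} + 36732\right) \left(17 i \sqrt{67} + 3648\right) = \left(- \frac{31784}{41843} + 36732\right) \left(3648 + 17 i \sqrt{67}\right) = \frac{1536945292 \left(3648 + 17 i \sqrt{67}\right)}{41843} = \frac{5606776425216}{41843} + \frac{26128069964 i \sqrt{67}}{41843}$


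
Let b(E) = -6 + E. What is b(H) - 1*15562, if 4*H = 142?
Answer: -31065/2 ≈ -15533.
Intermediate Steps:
H = 71/2 (H = (1/4)*142 = 71/2 ≈ 35.500)
b(H) - 1*15562 = (-6 + 71/2) - 1*15562 = 59/2 - 15562 = -31065/2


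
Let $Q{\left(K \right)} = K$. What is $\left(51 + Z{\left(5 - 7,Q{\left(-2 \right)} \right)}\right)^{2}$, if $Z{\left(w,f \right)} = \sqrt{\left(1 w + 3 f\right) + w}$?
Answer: $\left(51 + i \sqrt{10}\right)^{2} \approx 2591.0 + 322.55 i$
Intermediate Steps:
$Z{\left(w,f \right)} = \sqrt{2 w + 3 f}$ ($Z{\left(w,f \right)} = \sqrt{\left(w + 3 f\right) + w} = \sqrt{2 w + 3 f}$)
$\left(51 + Z{\left(5 - 7,Q{\left(-2 \right)} \right)}\right)^{2} = \left(51 + \sqrt{2 \left(5 - 7\right) + 3 \left(-2\right)}\right)^{2} = \left(51 + \sqrt{2 \left(5 - 7\right) - 6}\right)^{2} = \left(51 + \sqrt{2 \left(-2\right) - 6}\right)^{2} = \left(51 + \sqrt{-4 - 6}\right)^{2} = \left(51 + \sqrt{-10}\right)^{2} = \left(51 + i \sqrt{10}\right)^{2}$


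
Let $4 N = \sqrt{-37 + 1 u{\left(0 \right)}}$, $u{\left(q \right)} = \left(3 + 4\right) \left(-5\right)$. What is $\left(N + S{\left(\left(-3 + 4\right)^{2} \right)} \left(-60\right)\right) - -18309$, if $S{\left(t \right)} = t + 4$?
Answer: $18009 + \frac{3 i \sqrt{2}}{2} \approx 18009.0 + 2.1213 i$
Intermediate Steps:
$u{\left(q \right)} = -35$ ($u{\left(q \right)} = 7 \left(-5\right) = -35$)
$N = \frac{3 i \sqrt{2}}{2}$ ($N = \frac{\sqrt{-37 + 1 \left(-35\right)}}{4} = \frac{\sqrt{-37 - 35}}{4} = \frac{\sqrt{-72}}{4} = \frac{6 i \sqrt{2}}{4} = \frac{3 i \sqrt{2}}{2} \approx 2.1213 i$)
$S{\left(t \right)} = 4 + t$
$\left(N + S{\left(\left(-3 + 4\right)^{2} \right)} \left(-60\right)\right) - -18309 = \left(\frac{3 i \sqrt{2}}{2} + \left(4 + \left(-3 + 4\right)^{2}\right) \left(-60\right)\right) - -18309 = \left(\frac{3 i \sqrt{2}}{2} + \left(4 + 1^{2}\right) \left(-60\right)\right) + 18309 = \left(\frac{3 i \sqrt{2}}{2} + \left(4 + 1\right) \left(-60\right)\right) + 18309 = \left(\frac{3 i \sqrt{2}}{2} + 5 \left(-60\right)\right) + 18309 = \left(\frac{3 i \sqrt{2}}{2} - 300\right) + 18309 = \left(-300 + \frac{3 i \sqrt{2}}{2}\right) + 18309 = 18009 + \frac{3 i \sqrt{2}}{2}$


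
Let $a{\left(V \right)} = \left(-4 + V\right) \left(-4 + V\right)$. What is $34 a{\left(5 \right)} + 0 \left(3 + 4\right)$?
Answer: $34$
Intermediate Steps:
$a{\left(V \right)} = \left(-4 + V\right)^{2}$
$34 a{\left(5 \right)} + 0 \left(3 + 4\right) = 34 \left(-4 + 5\right)^{2} + 0 \left(3 + 4\right) = 34 \cdot 1^{2} + 0 \cdot 7 = 34 \cdot 1 + 0 = 34 + 0 = 34$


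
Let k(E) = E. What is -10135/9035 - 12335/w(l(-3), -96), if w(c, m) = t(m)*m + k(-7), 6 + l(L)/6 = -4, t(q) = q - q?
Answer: 22275156/12649 ≈ 1761.0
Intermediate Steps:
t(q) = 0
l(L) = -60 (l(L) = -36 + 6*(-4) = -36 - 24 = -60)
w(c, m) = -7 (w(c, m) = 0*m - 7 = 0 - 7 = -7)
-10135/9035 - 12335/w(l(-3), -96) = -10135/9035 - 12335/(-7) = -10135*1/9035 - 12335*(-1/7) = -2027/1807 + 12335/7 = 22275156/12649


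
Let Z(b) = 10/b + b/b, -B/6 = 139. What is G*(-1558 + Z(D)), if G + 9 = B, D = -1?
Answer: 1320981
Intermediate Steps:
B = -834 (B = -6*139 = -834)
G = -843 (G = -9 - 834 = -843)
Z(b) = 1 + 10/b (Z(b) = 10/b + 1 = 1 + 10/b)
G*(-1558 + Z(D)) = -843*(-1558 + (10 - 1)/(-1)) = -843*(-1558 - 1*9) = -843*(-1558 - 9) = -843*(-1567) = 1320981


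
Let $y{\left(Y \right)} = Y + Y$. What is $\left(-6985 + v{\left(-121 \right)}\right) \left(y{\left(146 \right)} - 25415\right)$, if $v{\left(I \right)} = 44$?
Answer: $174378743$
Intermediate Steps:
$y{\left(Y \right)} = 2 Y$
$\left(-6985 + v{\left(-121 \right)}\right) \left(y{\left(146 \right)} - 25415\right) = \left(-6985 + 44\right) \left(2 \cdot 146 - 25415\right) = - 6941 \left(292 - 25415\right) = \left(-6941\right) \left(-25123\right) = 174378743$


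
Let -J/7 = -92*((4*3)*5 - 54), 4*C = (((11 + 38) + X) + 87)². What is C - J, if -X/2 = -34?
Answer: 6540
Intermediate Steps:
X = 68 (X = -2*(-34) = 68)
C = 10404 (C = (((11 + 38) + 68) + 87)²/4 = ((49 + 68) + 87)²/4 = (117 + 87)²/4 = (¼)*204² = (¼)*41616 = 10404)
J = 3864 (J = -(-644)*((4*3)*5 - 54) = -(-644)*(12*5 - 54) = -(-644)*(60 - 54) = -(-644)*6 = -7*(-552) = 3864)
C - J = 10404 - 1*3864 = 10404 - 3864 = 6540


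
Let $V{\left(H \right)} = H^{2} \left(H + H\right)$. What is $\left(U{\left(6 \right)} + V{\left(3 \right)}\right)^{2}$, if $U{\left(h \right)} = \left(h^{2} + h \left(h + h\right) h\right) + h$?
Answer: $278784$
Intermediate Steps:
$V{\left(H \right)} = 2 H^{3}$ ($V{\left(H \right)} = H^{2} \cdot 2 H = 2 H^{3}$)
$U{\left(h \right)} = h + h^{2} + 2 h^{3}$ ($U{\left(h \right)} = \left(h^{2} + h 2 h h\right) + h = \left(h^{2} + 2 h^{2} h\right) + h = \left(h^{2} + 2 h^{3}\right) + h = h + h^{2} + 2 h^{3}$)
$\left(U{\left(6 \right)} + V{\left(3 \right)}\right)^{2} = \left(6 \left(1 + 6 + 2 \cdot 6^{2}\right) + 2 \cdot 3^{3}\right)^{2} = \left(6 \left(1 + 6 + 2 \cdot 36\right) + 2 \cdot 27\right)^{2} = \left(6 \left(1 + 6 + 72\right) + 54\right)^{2} = \left(6 \cdot 79 + 54\right)^{2} = \left(474 + 54\right)^{2} = 528^{2} = 278784$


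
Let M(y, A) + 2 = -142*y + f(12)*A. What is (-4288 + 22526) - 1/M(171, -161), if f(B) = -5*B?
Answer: 266712513/14624 ≈ 18238.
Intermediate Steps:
M(y, A) = -2 - 142*y - 60*A (M(y, A) = -2 + (-142*y + (-5*12)*A) = -2 + (-142*y - 60*A) = -2 - 142*y - 60*A)
(-4288 + 22526) - 1/M(171, -161) = (-4288 + 22526) - 1/(-2 - 142*171 - 60*(-161)) = 18238 - 1/(-2 - 24282 + 9660) = 18238 - 1/(-14624) = 18238 - 1*(-1/14624) = 18238 + 1/14624 = 266712513/14624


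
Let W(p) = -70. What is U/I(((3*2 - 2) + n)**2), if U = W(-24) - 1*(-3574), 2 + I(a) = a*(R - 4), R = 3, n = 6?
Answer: -584/17 ≈ -34.353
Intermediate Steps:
I(a) = -2 - a (I(a) = -2 + a*(3 - 4) = -2 + a*(-1) = -2 - a)
U = 3504 (U = -70 - 1*(-3574) = -70 + 3574 = 3504)
U/I(((3*2 - 2) + n)**2) = 3504/(-2 - ((3*2 - 2) + 6)**2) = 3504/(-2 - ((6 - 2) + 6)**2) = 3504/(-2 - (4 + 6)**2) = 3504/(-2 - 1*10**2) = 3504/(-2 - 1*100) = 3504/(-2 - 100) = 3504/(-102) = 3504*(-1/102) = -584/17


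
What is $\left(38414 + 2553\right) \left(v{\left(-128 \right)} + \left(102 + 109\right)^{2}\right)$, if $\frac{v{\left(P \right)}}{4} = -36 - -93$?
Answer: $1833232283$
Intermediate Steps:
$v{\left(P \right)} = 228$ ($v{\left(P \right)} = 4 \left(-36 - -93\right) = 4 \left(-36 + 93\right) = 4 \cdot 57 = 228$)
$\left(38414 + 2553\right) \left(v{\left(-128 \right)} + \left(102 + 109\right)^{2}\right) = \left(38414 + 2553\right) \left(228 + \left(102 + 109\right)^{2}\right) = 40967 \left(228 + 211^{2}\right) = 40967 \left(228 + 44521\right) = 40967 \cdot 44749 = 1833232283$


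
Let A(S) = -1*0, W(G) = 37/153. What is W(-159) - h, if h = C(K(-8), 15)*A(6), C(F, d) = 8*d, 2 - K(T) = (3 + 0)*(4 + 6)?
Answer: 37/153 ≈ 0.24183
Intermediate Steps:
K(T) = -28 (K(T) = 2 - (3 + 0)*(4 + 6) = 2 - 3*10 = 2 - 1*30 = 2 - 30 = -28)
W(G) = 37/153 (W(G) = 37*(1/153) = 37/153)
A(S) = 0
h = 0 (h = (8*15)*0 = 120*0 = 0)
W(-159) - h = 37/153 - 1*0 = 37/153 + 0 = 37/153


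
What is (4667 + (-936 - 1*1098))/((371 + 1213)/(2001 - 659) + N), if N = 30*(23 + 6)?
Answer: 160613/53142 ≈ 3.0223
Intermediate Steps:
N = 870 (N = 30*29 = 870)
(4667 + (-936 - 1*1098))/((371 + 1213)/(2001 - 659) + N) = (4667 + (-936 - 1*1098))/((371 + 1213)/(2001 - 659) + 870) = (4667 + (-936 - 1098))/(1584/1342 + 870) = (4667 - 2034)/(1584*(1/1342) + 870) = 2633/(72/61 + 870) = 2633/(53142/61) = 2633*(61/53142) = 160613/53142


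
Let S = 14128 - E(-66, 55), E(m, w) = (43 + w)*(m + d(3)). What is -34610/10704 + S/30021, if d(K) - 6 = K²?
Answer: -46350117/17852488 ≈ -2.5963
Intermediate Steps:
d(K) = 6 + K²
E(m, w) = (15 + m)*(43 + w) (E(m, w) = (43 + w)*(m + (6 + 3²)) = (43 + w)*(m + (6 + 9)) = (43 + w)*(m + 15) = (43 + w)*(15 + m) = (15 + m)*(43 + w))
S = 19126 (S = 14128 - (645 + 15*55 + 43*(-66) - 66*55) = 14128 - (645 + 825 - 2838 - 3630) = 14128 - 1*(-4998) = 14128 + 4998 = 19126)
-34610/10704 + S/30021 = -34610/10704 + 19126/30021 = -34610*1/10704 + 19126*(1/30021) = -17305/5352 + 19126/30021 = -46350117/17852488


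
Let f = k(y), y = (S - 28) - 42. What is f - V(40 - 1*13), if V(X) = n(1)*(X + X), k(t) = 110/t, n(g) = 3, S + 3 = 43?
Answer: -497/3 ≈ -165.67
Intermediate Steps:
S = 40 (S = -3 + 43 = 40)
y = -30 (y = (40 - 28) - 42 = 12 - 42 = -30)
V(X) = 6*X (V(X) = 3*(X + X) = 3*(2*X) = 6*X)
f = -11/3 (f = 110/(-30) = 110*(-1/30) = -11/3 ≈ -3.6667)
f - V(40 - 1*13) = -11/3 - 6*(40 - 1*13) = -11/3 - 6*(40 - 13) = -11/3 - 6*27 = -11/3 - 1*162 = -11/3 - 162 = -497/3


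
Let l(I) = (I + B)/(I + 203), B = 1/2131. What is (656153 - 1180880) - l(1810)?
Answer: -2250926843192/4289703 ≈ -5.2473e+5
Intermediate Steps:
B = 1/2131 ≈ 0.00046926
l(I) = (1/2131 + I)/(203 + I) (l(I) = (I + 1/2131)/(I + 203) = (1/2131 + I)/(203 + I))
(656153 - 1180880) - l(1810) = (656153 - 1180880) - (1/2131 + 1810)/(203 + 1810) = -524727 - 3857111/(2013*2131) = -524727 - 1*3857111/4289703 = -524727 - 3857111/4289703 = -2250926843192/4289703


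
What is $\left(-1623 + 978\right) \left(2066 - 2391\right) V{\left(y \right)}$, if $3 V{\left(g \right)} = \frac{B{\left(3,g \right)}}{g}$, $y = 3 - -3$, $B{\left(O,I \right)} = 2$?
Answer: $\frac{69875}{3} \approx 23292.0$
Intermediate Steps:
$y = 6$ ($y = 3 + 3 = 6$)
$V{\left(g \right)} = \frac{2}{3 g}$ ($V{\left(g \right)} = \frac{2 \frac{1}{g}}{3} = \frac{2}{3 g}$)
$\left(-1623 + 978\right) \left(2066 - 2391\right) V{\left(y \right)} = \left(-1623 + 978\right) \left(2066 - 2391\right) \frac{2}{3 \cdot 6} = \left(-645\right) \left(-325\right) \frac{2}{3} \cdot \frac{1}{6} = 209625 \cdot \frac{1}{9} = \frac{69875}{3}$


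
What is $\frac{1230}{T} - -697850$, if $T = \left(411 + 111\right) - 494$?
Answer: $\frac{9770515}{14} \approx 6.9789 \cdot 10^{5}$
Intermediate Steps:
$T = 28$ ($T = 522 - 494 = 28$)
$\frac{1230}{T} - -697850 = \frac{1230}{28} - -697850 = 1230 \cdot \frac{1}{28} + 697850 = \frac{615}{14} + 697850 = \frac{9770515}{14}$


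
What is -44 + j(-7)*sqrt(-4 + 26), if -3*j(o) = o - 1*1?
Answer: -44 + 8*sqrt(22)/3 ≈ -31.492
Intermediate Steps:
j(o) = 1/3 - o/3 (j(o) = -(o - 1*1)/3 = -(o - 1)/3 = -(-1 + o)/3 = 1/3 - o/3)
-44 + j(-7)*sqrt(-4 + 26) = -44 + (1/3 - 1/3*(-7))*sqrt(-4 + 26) = -44 + (1/3 + 7/3)*sqrt(22) = -44 + 8*sqrt(22)/3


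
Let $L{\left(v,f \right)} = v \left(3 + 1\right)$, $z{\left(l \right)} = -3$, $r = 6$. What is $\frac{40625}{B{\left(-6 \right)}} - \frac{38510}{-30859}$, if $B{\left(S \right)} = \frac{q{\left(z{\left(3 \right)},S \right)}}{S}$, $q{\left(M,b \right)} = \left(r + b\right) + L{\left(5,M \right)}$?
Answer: $- \frac{752111105}{61718} \approx -12186.0$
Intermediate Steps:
$L{\left(v,f \right)} = 4 v$ ($L{\left(v,f \right)} = v 4 = 4 v$)
$q{\left(M,b \right)} = 26 + b$ ($q{\left(M,b \right)} = \left(6 + b\right) + 4 \cdot 5 = \left(6 + b\right) + 20 = 26 + b$)
$B{\left(S \right)} = \frac{26 + S}{S}$
$\frac{40625}{B{\left(-6 \right)}} - \frac{38510}{-30859} = \frac{40625}{\frac{1}{-6} \left(26 - 6\right)} - \frac{38510}{-30859} = \frac{40625}{\left(- \frac{1}{6}\right) 20} - - \frac{38510}{30859} = \frac{40625}{- \frac{10}{3}} + \frac{38510}{30859} = 40625 \left(- \frac{3}{10}\right) + \frac{38510}{30859} = - \frac{24375}{2} + \frac{38510}{30859} = - \frac{752111105}{61718}$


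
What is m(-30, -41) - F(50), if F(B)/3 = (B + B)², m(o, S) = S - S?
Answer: -30000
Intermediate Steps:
m(o, S) = 0
F(B) = 12*B² (F(B) = 3*(B + B)² = 3*(2*B)² = 3*(4*B²) = 12*B²)
m(-30, -41) - F(50) = 0 - 12*50² = 0 - 12*2500 = 0 - 1*30000 = 0 - 30000 = -30000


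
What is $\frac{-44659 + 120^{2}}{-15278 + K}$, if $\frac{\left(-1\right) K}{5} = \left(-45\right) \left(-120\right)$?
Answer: $\frac{30259}{42278} \approx 0.71572$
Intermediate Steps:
$K = -27000$ ($K = - 5 \left(\left(-45\right) \left(-120\right)\right) = \left(-5\right) 5400 = -27000$)
$\frac{-44659 + 120^{2}}{-15278 + K} = \frac{-44659 + 120^{2}}{-15278 - 27000} = \frac{-44659 + 14400}{-42278} = \left(-30259\right) \left(- \frac{1}{42278}\right) = \frac{30259}{42278}$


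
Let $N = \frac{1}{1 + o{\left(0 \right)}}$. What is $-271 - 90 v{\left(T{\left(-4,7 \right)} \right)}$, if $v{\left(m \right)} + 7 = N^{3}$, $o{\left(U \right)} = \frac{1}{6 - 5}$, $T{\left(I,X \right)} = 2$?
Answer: $\frac{1391}{4} \approx 347.75$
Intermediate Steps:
$o{\left(U \right)} = 1$ ($o{\left(U \right)} = 1^{-1} = 1$)
$N = \frac{1}{2}$ ($N = \frac{1}{1 + 1} = \frac{1}{2} \approx 0.5$)
$v{\left(m \right)} = - \frac{55}{8}$ ($v{\left(m \right)} = -7 + \left(\frac{1}{2}\right)^{3} = -7 + \frac{1}{8} = - \frac{55}{8}$)
$-271 - 90 v{\left(T{\left(-4,7 \right)} \right)} = -271 - - \frac{2475}{4} = -271 + \frac{2475}{4} = \frac{1391}{4}$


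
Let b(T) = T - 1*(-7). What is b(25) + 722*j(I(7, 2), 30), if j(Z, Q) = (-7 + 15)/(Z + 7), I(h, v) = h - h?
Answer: 6000/7 ≈ 857.14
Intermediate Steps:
I(h, v) = 0
b(T) = 7 + T (b(T) = T + 7 = 7 + T)
j(Z, Q) = 8/(7 + Z)
b(25) + 722*j(I(7, 2), 30) = (7 + 25) + 722*(8/(7 + 0)) = 32 + 722*(8/7) = 32 + 5776/7 = 6000/7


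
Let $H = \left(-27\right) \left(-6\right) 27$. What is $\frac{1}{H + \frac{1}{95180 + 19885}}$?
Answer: $\frac{115065}{503294311} \approx 0.00022862$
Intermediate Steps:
$H = 4374$ ($H = 162 \cdot 27 = 4374$)
$\frac{1}{H + \frac{1}{95180 + 19885}} = \frac{1}{4374 + \frac{1}{95180 + 19885}} = \frac{1}{4374 + \frac{1}{115065}} = \frac{1}{\frac{503294311}{115065}} = \frac{115065}{503294311}$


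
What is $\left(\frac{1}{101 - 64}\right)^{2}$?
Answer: $\frac{1}{1369} \approx 0.00073046$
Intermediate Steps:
$\left(\frac{1}{101 - 64}\right)^{2} = \left(\frac{1}{37}\right)^{2} = \frac{1}{1369}$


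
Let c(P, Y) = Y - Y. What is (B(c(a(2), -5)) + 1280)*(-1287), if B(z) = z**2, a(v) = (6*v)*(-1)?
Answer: -1647360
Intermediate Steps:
a(v) = -6*v
c(P, Y) = 0
(B(c(a(2), -5)) + 1280)*(-1287) = (0**2 + 1280)*(-1287) = (0 + 1280)*(-1287) = 1280*(-1287) = -1647360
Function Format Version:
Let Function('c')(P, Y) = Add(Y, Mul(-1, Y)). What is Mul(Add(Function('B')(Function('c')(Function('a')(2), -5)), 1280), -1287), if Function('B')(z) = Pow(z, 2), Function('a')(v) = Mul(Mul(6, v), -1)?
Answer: -1647360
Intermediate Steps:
Function('a')(v) = Mul(-6, v)
Function('c')(P, Y) = 0
Mul(Add(Function('B')(Function('c')(Function('a')(2), -5)), 1280), -1287) = Mul(Add(Pow(0, 2), 1280), -1287) = Mul(Add(0, 1280), -1287) = Mul(1280, -1287) = -1647360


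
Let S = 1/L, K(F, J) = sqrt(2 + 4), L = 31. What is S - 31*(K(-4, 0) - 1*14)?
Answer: 13455/31 - 31*sqrt(6) ≈ 358.10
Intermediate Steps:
K(F, J) = sqrt(6)
S = 1/31 ≈ 0.032258
S - 31*(K(-4, 0) - 1*14) = 1/31 - 31*(sqrt(6) - 1*14) = 1/31 - 31*(sqrt(6) - 14) = 1/31 - 31*(-14 + sqrt(6)) = 1/31 + (434 - 31*sqrt(6)) = 13455/31 - 31*sqrt(6)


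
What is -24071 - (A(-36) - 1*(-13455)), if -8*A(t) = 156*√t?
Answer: -37526 + 117*I ≈ -37526.0 + 117.0*I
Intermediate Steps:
A(t) = -39*√t/2
-24071 - (A(-36) - 1*(-13455)) = -24071 - (-117*I - 1*(-13455)) = -24071 - (-117*I + 13455) = -24071 - (13455 - 117*I) = -24071 + (-13455 + 117*I) = -37526 + 117*I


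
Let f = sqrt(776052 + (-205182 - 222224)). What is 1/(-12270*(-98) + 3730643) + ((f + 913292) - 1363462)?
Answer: -2220734977509/4933103 + sqrt(348646) ≈ -4.4958e+5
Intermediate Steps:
f = sqrt(348646) (f = sqrt(776052 - 427406) = sqrt(348646) ≈ 590.46)
1/(-12270*(-98) + 3730643) + ((f + 913292) - 1363462) = 1/(-12270*(-98) + 3730643) + ((sqrt(348646) + 913292) - 1363462) = 1/(1202460 + 3730643) + ((913292 + sqrt(348646)) - 1363462) = 1/4933103 + (-450170 + sqrt(348646)) = -2220734977509/4933103 + sqrt(348646)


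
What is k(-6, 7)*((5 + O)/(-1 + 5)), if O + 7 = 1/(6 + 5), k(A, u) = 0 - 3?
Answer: 63/44 ≈ 1.4318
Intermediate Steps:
k(A, u) = -3
O = -76/11 (O = -7 + 1/(6 + 5) = -7 + 1/11 = -76/11 ≈ -6.9091)
k(-6, 7)*((5 + O)/(-1 + 5)) = -3*(5 - 76/11)/(-1 + 5) = -(-63)/(11*4) = -3*(-21/44) = 63/44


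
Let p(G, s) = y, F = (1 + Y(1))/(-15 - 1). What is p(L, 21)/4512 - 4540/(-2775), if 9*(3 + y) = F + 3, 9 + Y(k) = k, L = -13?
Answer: 196581263/120199680 ≈ 1.6355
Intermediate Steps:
Y(k) = -9 + k
F = 7/16 (F = (1 + (-9 + 1))/(-15 - 1) = (1 - 8)/(-16) = -7*(-1/16) = 7/16 ≈ 0.43750)
y = -377/144 (y = -3 + (7/16 + 3)/9 = -3 + (⅑)*(55/16) = -3 + 55/144 = -377/144 ≈ -2.6181)
p(G, s) = -377/144
p(L, 21)/4512 - 4540/(-2775) = -377/144/4512 - 4540/(-2775) = -377/144*1/4512 - 4540*(-1/2775) = -377/649728 + 908/555 = 196581263/120199680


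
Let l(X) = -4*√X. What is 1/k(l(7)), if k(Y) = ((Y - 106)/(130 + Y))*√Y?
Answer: -118*I*7^(¼)/2781 + 3473*I*7^(¾)/38934 ≈ 0.31487*I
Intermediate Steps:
k(Y) = √Y*(-106 + Y)/(130 + Y) (k(Y) = ((-106 + Y)/(130 + Y))*√Y = √Y*(-106 + Y)/(130 + Y))
1/k(l(7)) = 1/(√(-4*√7)*(-106 - 4*√7)/(130 - 4*√7)) = 1/((2*I*7^(¼))*(-106 - 4*√7)/(130 - 4*√7)) = 1/(2*I*7^(¼)*(-106 - 4*√7)/(130 - 4*√7)) = -I*7^(¾)*(130 - 4*√7)/(14*(-106 - 4*√7))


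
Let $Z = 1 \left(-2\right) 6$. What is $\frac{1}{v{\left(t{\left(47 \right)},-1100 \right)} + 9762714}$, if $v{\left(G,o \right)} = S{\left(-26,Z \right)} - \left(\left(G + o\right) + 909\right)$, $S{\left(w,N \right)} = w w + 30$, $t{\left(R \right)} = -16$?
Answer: $\frac{1}{9763627} \approx 1.0242 \cdot 10^{-7}$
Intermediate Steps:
$Z = -12$ ($Z = \left(-2\right) 6 = -12$)
$S{\left(w,N \right)} = 30 + w^{2}$ ($S{\left(w,N \right)} = w^{2} + 30 = 30 + w^{2}$)
$v{\left(G,o \right)} = -203 - G - o$ ($v{\left(G,o \right)} = \left(30 + \left(-26\right)^{2}\right) - \left(\left(G + o\right) + 909\right) = \left(30 + 676\right) - \left(909 + G + o\right) = 706 - \left(909 + G + o\right) = -203 - G - o$)
$\frac{1}{v{\left(t{\left(47 \right)},-1100 \right)} + 9762714} = \frac{1}{\left(-203 - -16 - -1100\right) + 9762714} = \frac{1}{\left(-203 + 16 + 1100\right) + 9762714} = \frac{1}{913 + 9762714} = \frac{1}{9763627}$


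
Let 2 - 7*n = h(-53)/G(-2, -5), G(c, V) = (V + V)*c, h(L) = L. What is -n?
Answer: -93/140 ≈ -0.66429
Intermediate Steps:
G(c, V) = 2*V*c (G(c, V) = (2*V)*c = 2*V*c)
n = 93/140 (n = 2/7 - (-53)/(7*(2*(-5)*(-2))) = 2/7 - (-53)/(7*20) = 2/7 - (-53)/140 = 2/7 - 1/7*(-53/20) = 2/7 + 53/140 = 93/140 ≈ 0.66429)
-n = -1*93/140 = -93/140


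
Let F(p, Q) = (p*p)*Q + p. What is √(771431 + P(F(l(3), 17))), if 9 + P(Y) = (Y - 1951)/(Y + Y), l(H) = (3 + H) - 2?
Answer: √58763611122/276 ≈ 878.30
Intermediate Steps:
l(H) = 1 + H
F(p, Q) = p + Q*p² (F(p, Q) = p²*Q + p = Q*p² + p = p + Q*p²)
P(Y) = -9 + (-1951 + Y)/(2*Y) (P(Y) = -9 + (Y - 1951)/(Y + Y) = -9 + (-1951 + Y)/((2*Y)) = -9 + (-1951 + Y)*(1/(2*Y)) = -9 + (-1951 + Y)/(2*Y))
√(771431 + P(F(l(3), 17))) = √(771431 + (-1951 - 17*(1 + 3)*(1 + 17*(1 + 3)))/(2*(((1 + 3)*(1 + 17*(1 + 3)))))) = √(771431 + (-1951 - 68*(1 + 17*4))/(2*((4*(1 + 17*4))))) = √(771431 + (-1951 - 68*(1 + 68))/(2*((4*(1 + 68))))) = √(771431 + (-1951 - 68*69)/(2*((4*69)))) = √(771431 + (½)*(-1951 - 17*276)/276) = √(771431 + (½)*(1/276)*(-1951 - 4692)) = √(771431 + (½)*(1/276)*(-6643)) = √(771431 - 6643/552) = √(425823269/552) = √58763611122/276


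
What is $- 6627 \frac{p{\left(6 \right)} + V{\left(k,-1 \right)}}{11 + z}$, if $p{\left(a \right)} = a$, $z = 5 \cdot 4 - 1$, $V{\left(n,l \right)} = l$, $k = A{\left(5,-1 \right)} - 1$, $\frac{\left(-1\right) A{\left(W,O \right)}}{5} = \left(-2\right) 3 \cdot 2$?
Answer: $- \frac{2209}{2} \approx -1104.5$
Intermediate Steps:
$A{\left(W,O \right)} = 60$ ($A{\left(W,O \right)} = - 5 \left(-2\right) 3 \cdot 2 = - 5 \left(\left(-6\right) 2\right) = \left(-5\right) \left(-12\right) = 60$)
$k = 59$ ($k = 60 - 1 = 59$)
$z = 19$ ($z = 20 - 1 = 19$)
$- 6627 \frac{p{\left(6 \right)} + V{\left(k,-1 \right)}}{11 + z} = - 6627 \frac{6 - 1}{11 + 19} = - 6627 \cdot \frac{5}{30} = - 6627 \cdot 5 \cdot \frac{1}{30} = \left(-6627\right) \frac{1}{6} = - \frac{2209}{2}$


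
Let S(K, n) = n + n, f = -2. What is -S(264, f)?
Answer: 4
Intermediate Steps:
S(K, n) = 2*n
-S(264, f) = -2*(-2) = -1*(-4) = 4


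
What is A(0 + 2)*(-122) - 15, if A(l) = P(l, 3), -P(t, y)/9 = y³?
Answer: 29631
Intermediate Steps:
P(t, y) = -9*y³
A(l) = -243 (A(l) = -9*3³ = -9*27 = -243)
A(0 + 2)*(-122) - 15 = -243*(-122) - 15 = 29646 - 15 = 29631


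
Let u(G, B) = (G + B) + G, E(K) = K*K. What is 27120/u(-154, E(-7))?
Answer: -27120/259 ≈ -104.71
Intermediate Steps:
E(K) = K²
u(G, B) = B + 2*G (u(G, B) = (B + G) + G = B + 2*G)
27120/u(-154, E(-7)) = 27120/((-7)² + 2*(-154)) = 27120/(49 - 308) = 27120/(-259) = 27120*(-1/259) = -27120/259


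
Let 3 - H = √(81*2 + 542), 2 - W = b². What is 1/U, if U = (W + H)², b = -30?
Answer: 801729/640513703041 - 14320*√11/640513703041 ≈ 1.1775e-6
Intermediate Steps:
W = -898 (W = 2 - 1*(-30)² = 2 - 1*900 = 2 - 900 = -898)
H = 3 - 8*√11 (H = 3 - √(81*2 + 542) = 3 - √(162 + 542) = 3 - √704 = 3 - 8*√11 ≈ -23.533)
U = (-895 - 8*√11)² (U = (-898 + (3 - 8*√11))² = (-895 - 8*√11)² ≈ 8.4922e+5)
1/U = 1/(801729 + 14320*√11)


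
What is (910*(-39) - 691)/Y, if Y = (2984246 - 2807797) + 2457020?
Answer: -36181/2633469 ≈ -0.013739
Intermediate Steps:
Y = 2633469 (Y = 176449 + 2457020 = 2633469)
(910*(-39) - 691)/Y = (910*(-39) - 691)/2633469 = (-35490 - 691)*(1/2633469) = -36181*1/2633469 = -36181/2633469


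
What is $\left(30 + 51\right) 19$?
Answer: $1539$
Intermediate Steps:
$\left(30 + 51\right) 19 = 81 \cdot 19 = 1539$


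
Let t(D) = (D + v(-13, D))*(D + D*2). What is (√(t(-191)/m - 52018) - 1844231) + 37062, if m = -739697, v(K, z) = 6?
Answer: -1807169 + I*√28461813035381047/739697 ≈ -1.8072e+6 + 228.07*I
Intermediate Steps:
t(D) = 3*D*(6 + D) (t(D) = (D + 6)*(D + D*2) = (6 + D)*(D + 2*D) = (6 + D)*(3*D) = 3*D*(6 + D))
(√(t(-191)/m - 52018) - 1844231) + 37062 = (√((3*(-191)*(6 - 191))/(-739697) - 52018) - 1844231) + 37062 = (√((3*(-191)*(-185))*(-1/739697) - 52018) - 1844231) + 37062 = (√(106005*(-1/739697) - 52018) - 1844231) + 37062 = (√(-106005/739697 - 52018) - 1844231) + 37062 = (√(-38477664551/739697) - 1844231) + 37062 = (I*√28461813035381047/739697 - 1844231) + 37062 = (-1844231 + I*√28461813035381047/739697) + 37062 = -1807169 + I*√28461813035381047/739697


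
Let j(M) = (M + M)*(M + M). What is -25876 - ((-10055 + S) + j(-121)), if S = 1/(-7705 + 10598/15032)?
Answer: -4307299196669/57905481 ≈ -74385.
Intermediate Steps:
S = -7516/57905481 (S = 1/(-7705 + 10598*(1/15032)) = 1/(-7705 + 5299/7516) = 1/(-57905481/7516) = -7516/57905481 ≈ -0.00012980)
j(M) = 4*M² (j(M) = (2*M)*(2*M) = 4*M²)
-25876 - ((-10055 + S) + j(-121)) = -25876 - ((-10055 - 7516/57905481) + 4*(-121)²) = -25876 - (-582239618971/57905481 + 4*14641) = -25876 - (-582239618971/57905481 + 58564) = -25876 - 1*2808936970313/57905481 = -25876 - 2808936970313/57905481 = -4307299196669/57905481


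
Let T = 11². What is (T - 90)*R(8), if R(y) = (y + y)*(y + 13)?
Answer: 10416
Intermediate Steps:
T = 121
R(y) = 2*y*(13 + y) (R(y) = (2*y)*(13 + y) = 2*y*(13 + y))
(T - 90)*R(8) = (121 - 90)*(2*8*(13 + 8)) = 31*(2*8*21) = 31*336 = 10416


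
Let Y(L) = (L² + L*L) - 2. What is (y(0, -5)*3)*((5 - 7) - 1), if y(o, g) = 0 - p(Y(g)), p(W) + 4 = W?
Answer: 396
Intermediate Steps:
Y(L) = -2 + 2*L² (Y(L) = (L² + L²) - 2 = 2*L² - 2 = -2 + 2*L²)
p(W) = -4 + W
y(o, g) = 6 - 2*g² (y(o, g) = 0 - (-4 + (-2 + 2*g²)) = 0 - (-6 + 2*g²) = 0 + (6 - 2*g²) = 6 - 2*g²)
(y(0, -5)*3)*((5 - 7) - 1) = ((6 - 2*(-5)²)*3)*((5 - 7) - 1) = ((6 - 2*25)*3)*(-2 - 1) = ((6 - 50)*3)*(-3) = -44*3*(-3) = -132*(-3) = 396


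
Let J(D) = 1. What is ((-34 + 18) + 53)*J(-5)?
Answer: 37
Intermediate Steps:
((-34 + 18) + 53)*J(-5) = ((-34 + 18) + 53)*1 = (-16 + 53)*1 = 37*1 = 37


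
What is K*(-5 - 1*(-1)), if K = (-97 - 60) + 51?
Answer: 424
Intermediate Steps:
K = -106 (K = -157 + 51 = -106)
K*(-5 - 1*(-1)) = -106*(-5 - 1*(-1)) = -106*(-5 + 1) = -106*(-4) = 424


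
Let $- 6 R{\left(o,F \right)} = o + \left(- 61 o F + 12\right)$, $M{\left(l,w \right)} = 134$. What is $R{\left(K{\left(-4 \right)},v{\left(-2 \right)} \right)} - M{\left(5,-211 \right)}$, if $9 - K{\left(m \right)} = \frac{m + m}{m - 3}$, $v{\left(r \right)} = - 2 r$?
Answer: $\frac{2551}{14} \approx 182.21$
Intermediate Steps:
$K{\left(m \right)} = 9 - \frac{2 m}{-3 + m}$ ($K{\left(m \right)} = 9 - \frac{m + m}{m - 3} = 9 - \frac{2 m}{-3 + m}$)
$R{\left(o,F \right)} = -2 - \frac{o}{6} + \frac{61 F o}{6}$ ($R{\left(o,F \right)} = - \frac{o + \left(- 61 o F + 12\right)}{6} = - \frac{o - \left(-12 + 61 F o\right)}{6} = - \frac{12 + o - 61 F o}{6} = -2 - \frac{o}{6} + \frac{61 F o}{6}$)
$R{\left(K{\left(-4 \right)},v{\left(-2 \right)} \right)} - M{\left(5,-211 \right)} = \left(-2 - \frac{\frac{1}{-3 - 4} \left(-27 + 7 \left(-4\right)\right)}{6} + \frac{61 \left(\left(-2\right) \left(-2\right)\right) \frac{-27 + 7 \left(-4\right)}{-3 - 4}}{6}\right) - 134 = \left(-2 - \frac{\frac{1}{-7} \left(-27 - 28\right)}{6} + \frac{61}{6} \cdot 4 \frac{-27 - 28}{-7}\right) - 134 = \left(-2 - \frac{\left(- \frac{1}{7}\right) \left(-55\right)}{6} + \frac{61}{6} \cdot 4 \left(\left(- \frac{1}{7}\right) \left(-55\right)\right)\right) - 134 = \left(-2 - \frac{55}{42} + \frac{61}{6} \cdot 4 \cdot \frac{55}{7}\right) - 134 = \left(-2 - \frac{55}{42} + \frac{6710}{21}\right) - 134 = \frac{4427}{14} - 134 = \frac{2551}{14}$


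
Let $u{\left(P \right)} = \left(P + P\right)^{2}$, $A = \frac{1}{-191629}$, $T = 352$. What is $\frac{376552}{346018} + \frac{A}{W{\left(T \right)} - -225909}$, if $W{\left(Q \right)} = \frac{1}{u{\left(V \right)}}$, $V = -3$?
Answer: $\frac{293421736895162576}{269628637104956225} \approx 1.0882$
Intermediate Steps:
$A = - \frac{1}{191629} \approx -5.2184 \cdot 10^{-6}$
$u{\left(P \right)} = 4 P^{2}$ ($u{\left(P \right)} = \left(2 P\right)^{2} = 4 P^{2}$)
$W{\left(Q \right)} = \frac{1}{36}$ ($W{\left(Q \right)} = \frac{1}{4 \left(-3\right)^{2}} = \frac{1}{4 \cdot 9} = \frac{1}{36}$)
$\frac{376552}{346018} + \frac{A}{W{\left(T \right)} - -225909} = \frac{376552}{346018} - \frac{1}{191629 \left(\frac{1}{36} - -225909\right)} = 376552 \cdot \frac{1}{346018} - \frac{1}{191629 \left(\frac{1}{36} + 225909\right)} = \frac{188276}{173009} - \frac{1}{191629 \cdot \frac{8132725}{36}} = \frac{188276}{173009} - \frac{36}{1558465959025} = \frac{293421736895162576}{269628637104956225}$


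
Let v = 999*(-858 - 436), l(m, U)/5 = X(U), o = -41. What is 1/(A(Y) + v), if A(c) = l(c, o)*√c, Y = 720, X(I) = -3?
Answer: -23939/30946085934 + 5*√5/46419128901 ≈ -7.7333e-7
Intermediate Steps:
l(m, U) = -15 (l(m, U) = 5*(-3) = -15)
v = -1292706 (v = 999*(-1294) = -1292706)
A(c) = -15*√c
1/(A(Y) + v) = 1/(-180*√5 - 1292706) = 1/(-1292706 - 180*√5)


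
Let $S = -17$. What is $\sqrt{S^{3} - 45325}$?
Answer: $3 i \sqrt{5582} \approx 224.14 i$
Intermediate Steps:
$\sqrt{S^{3} - 45325} = \sqrt{\left(-17\right)^{3} - 45325} = \sqrt{-4913 - 45325} = \sqrt{-50238} = 3 i \sqrt{5582}$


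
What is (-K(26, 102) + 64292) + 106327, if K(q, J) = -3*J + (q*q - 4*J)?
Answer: 170657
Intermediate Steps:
K(q, J) = q² - 7*J (K(q, J) = -3*J + (q² - 4*J) = q² - 7*J)
(-K(26, 102) + 64292) + 106327 = (-(26² - 7*102) + 64292) + 106327 = (-(676 - 714) + 64292) + 106327 = (-1*(-38) + 64292) + 106327 = (38 + 64292) + 106327 = 64330 + 106327 = 170657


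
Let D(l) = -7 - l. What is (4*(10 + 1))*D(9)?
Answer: -704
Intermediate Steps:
(4*(10 + 1))*D(9) = (4*(10 + 1))*(-7 - 1*9) = (4*11)*(-7 - 9) = 44*(-16) = -704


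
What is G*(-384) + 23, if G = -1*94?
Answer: 36119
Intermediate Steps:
G = -94
G*(-384) + 23 = -94*(-384) + 23 = 36096 + 23 = 36119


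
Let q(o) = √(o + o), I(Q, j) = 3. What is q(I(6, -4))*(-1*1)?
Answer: -√6 ≈ -2.4495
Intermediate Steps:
q(o) = √2*√o (q(o) = √(2*o) = √2*√o)
q(I(6, -4))*(-1*1) = (√2*√3)*(-1*1) = √6*(-1) = -√6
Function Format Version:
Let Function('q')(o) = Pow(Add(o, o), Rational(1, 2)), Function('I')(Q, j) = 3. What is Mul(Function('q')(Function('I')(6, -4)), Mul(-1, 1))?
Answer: Mul(-1, Pow(6, Rational(1, 2))) ≈ -2.4495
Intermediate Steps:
Function('q')(o) = Mul(Pow(2, Rational(1, 2)), Pow(o, Rational(1, 2))) (Function('q')(o) = Pow(Mul(2, o), Rational(1, 2)) = Mul(Pow(2, Rational(1, 2)), Pow(o, Rational(1, 2))))
Mul(Function('q')(Function('I')(6, -4)), Mul(-1, 1)) = Mul(Mul(Pow(2, Rational(1, 2)), Pow(3, Rational(1, 2))), Mul(-1, 1)) = Mul(Pow(6, Rational(1, 2)), -1) = Mul(-1, Pow(6, Rational(1, 2)))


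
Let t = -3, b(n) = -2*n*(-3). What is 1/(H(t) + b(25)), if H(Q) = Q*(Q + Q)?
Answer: 1/168 ≈ 0.0059524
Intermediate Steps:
b(n) = 6*n
H(Q) = 2*Q² (H(Q) = Q*(2*Q) = 2*Q²)
1/(H(t) + b(25)) = 1/(2*(-3)² + 6*25) = 1/(2*9 + 150) = 1/(18 + 150) = 1/168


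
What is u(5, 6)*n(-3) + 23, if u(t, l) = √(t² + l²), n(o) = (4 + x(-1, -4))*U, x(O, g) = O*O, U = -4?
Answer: 23 - 20*√61 ≈ -133.21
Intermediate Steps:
x(O, g) = O²
n(o) = -20 (n(o) = (4 + (-1)²)*(-4) = (4 + 1)*(-4) = 5*(-4) = -20)
u(t, l) = √(l² + t²)
u(5, 6)*n(-3) + 23 = √(6² + 5²)*(-20) + 23 = √(36 + 25)*(-20) + 23 = √61*(-20) + 23 = -20*√61 + 23 = 23 - 20*√61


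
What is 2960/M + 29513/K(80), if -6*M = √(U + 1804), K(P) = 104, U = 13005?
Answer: 29513/104 - 17760*√14809/14809 ≈ 137.84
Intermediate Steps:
M = -√14809/6 (M = -√(13005 + 1804)/6 = -√14809/6 ≈ -20.282)
2960/M + 29513/K(80) = 2960/((-√14809/6)) + 29513/104 = 2960*(-6*√14809/14809) + 29513*(1/104) = -17760*√14809/14809 + 29513/104 = 29513/104 - 17760*√14809/14809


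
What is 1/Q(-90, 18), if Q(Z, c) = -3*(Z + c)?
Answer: 1/216 ≈ 0.0046296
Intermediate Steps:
Q(Z, c) = -3*Z - 3*c
1/Q(-90, 18) = 1/(-3*(-90) - 3*18) = 1/(270 - 54) = 1/216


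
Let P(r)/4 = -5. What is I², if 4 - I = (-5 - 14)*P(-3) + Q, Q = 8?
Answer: 147456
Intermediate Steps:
P(r) = -20 (P(r) = 4*(-5) = -20)
I = -384 (I = 4 - ((-5 - 14)*(-20) + 8) = 4 - (-19*(-20) + 8) = 4 - (380 + 8) = 4 - 1*388 = 4 - 388 = -384)
I² = (-384)² = 147456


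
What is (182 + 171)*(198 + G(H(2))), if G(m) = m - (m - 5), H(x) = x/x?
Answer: 71659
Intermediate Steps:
H(x) = 1
G(m) = 5 (G(m) = m - (-5 + m) = m + (5 - m) = 5)
(182 + 171)*(198 + G(H(2))) = (182 + 171)*(198 + 5) = 353*203 = 71659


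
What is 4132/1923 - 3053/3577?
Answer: 8909245/6878571 ≈ 1.2952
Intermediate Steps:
4132/1923 - 3053/3577 = 8909245/6878571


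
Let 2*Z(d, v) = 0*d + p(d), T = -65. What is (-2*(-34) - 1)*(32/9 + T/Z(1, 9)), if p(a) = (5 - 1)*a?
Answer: -34907/18 ≈ -1939.3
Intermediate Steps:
p(a) = 4*a
Z(d, v) = 2*d (Z(d, v) = (0*d + 4*d)/2 = (0 + 4*d)/2 = (4*d)/2 = 2*d)
(-2*(-34) - 1)*(32/9 + T/Z(1, 9)) = (-2*(-34) - 1)*(32/9 - 65/(2*1)) = (68 - 1)*(32*(⅑) - 65/2) = 67*(32/9 - 65*½) = 67*(32/9 - 65/2) = 67*(-521/18) = -34907/18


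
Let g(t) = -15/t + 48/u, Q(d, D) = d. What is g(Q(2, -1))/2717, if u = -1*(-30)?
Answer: -59/27170 ≈ -0.0021715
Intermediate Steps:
u = 30
g(t) = 8/5 - 15/t (g(t) = -15/t + 48/30 = -15/t + 48*(1/30) = -15/t + 8/5 = 8/5 - 15/t)
g(Q(2, -1))/2717 = (8/5 - 15/2)/2717 = (8/5 - 15*½)*(1/2717) = (8/5 - 15/2)*(1/2717) = -59/10*1/2717 = -59/27170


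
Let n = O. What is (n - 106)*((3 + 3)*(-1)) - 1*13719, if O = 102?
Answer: -13695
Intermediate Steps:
n = 102
(n - 106)*((3 + 3)*(-1)) - 1*13719 = (102 - 106)*((3 + 3)*(-1)) - 1*13719 = -24*(-1) - 13719 = -4*(-6) - 13719 = 24 - 13719 = -13695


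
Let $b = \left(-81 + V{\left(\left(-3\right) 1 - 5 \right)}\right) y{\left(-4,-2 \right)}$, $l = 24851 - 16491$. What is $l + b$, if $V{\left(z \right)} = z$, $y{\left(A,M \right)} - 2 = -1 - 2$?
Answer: $8449$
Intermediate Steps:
$y{\left(A,M \right)} = -1$ ($y{\left(A,M \right)} = 2 - 3 = -1$)
$l = 8360$ ($l = 24851 - 16491 = 8360$)
$b = 89$ ($b = \left(-81 - 8\right) \left(-1\right) = \left(-89\right) \left(-1\right) = 89$)
$l + b = 8360 + 89 = 8449$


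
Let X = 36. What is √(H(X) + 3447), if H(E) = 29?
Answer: 2*√869 ≈ 58.958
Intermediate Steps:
√(H(X) + 3447) = √(29 + 3447) = √3476 = 2*√869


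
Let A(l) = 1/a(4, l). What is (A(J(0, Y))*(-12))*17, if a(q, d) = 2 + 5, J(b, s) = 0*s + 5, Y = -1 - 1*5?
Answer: -204/7 ≈ -29.143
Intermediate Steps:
Y = -6 (Y = -1 - 5 = -6)
J(b, s) = 5 (J(b, s) = 0 + 5 = 5)
a(q, d) = 7
A(l) = 1/7
(A(J(0, Y))*(-12))*17 = ((1/7)*(-12))*17 = -12/7*17 = -204/7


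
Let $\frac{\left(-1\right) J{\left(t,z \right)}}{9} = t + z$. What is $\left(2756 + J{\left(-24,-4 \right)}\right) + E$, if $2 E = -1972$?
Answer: $2022$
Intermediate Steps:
$J{\left(t,z \right)} = - 9 t - 9 z$ ($J{\left(t,z \right)} = - 9 \left(t + z\right) = - 9 t - 9 z$)
$E = -986$ ($E = \frac{1}{2} \left(-1972\right) = -986$)
$\left(2756 + J{\left(-24,-4 \right)}\right) + E = \left(2756 - -252\right) - 986 = \left(2756 + \left(216 + 36\right)\right) - 986 = \left(2756 + 252\right) - 986 = 3008 - 986 = 2022$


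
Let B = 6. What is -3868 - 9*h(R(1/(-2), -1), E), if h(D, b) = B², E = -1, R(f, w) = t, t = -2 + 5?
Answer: -4192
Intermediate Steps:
t = 3
R(f, w) = 3
h(D, b) = 36 (h(D, b) = 6² = 36)
-3868 - 9*h(R(1/(-2), -1), E) = -3868 - 9*36 = -3868 - 1*324 = -3868 - 324 = -4192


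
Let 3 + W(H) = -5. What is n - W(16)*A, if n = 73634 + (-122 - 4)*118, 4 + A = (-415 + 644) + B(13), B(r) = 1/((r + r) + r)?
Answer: 2362082/39 ≈ 60566.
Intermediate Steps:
W(H) = -8 (W(H) = -3 - 5 = -8)
B(r) = 1/(3*r) (B(r) = 1/(2*r + r) = 1/(3*r))
A = 8776/39 (A = -4 + ((-415 + 644) + (⅓)/13) = -4 + (229 + (⅓)*(1/13)) = -4 + (229 + 1/39) = -4 + 8932/39 = 8776/39 ≈ 225.03)
n = 58766 (n = 73634 - 126*118 = 73634 - 14868 = 58766)
n - W(16)*A = 58766 - (-8)*8776/39 = 58766 - 1*(-70208/39) = 58766 + 70208/39 = 2362082/39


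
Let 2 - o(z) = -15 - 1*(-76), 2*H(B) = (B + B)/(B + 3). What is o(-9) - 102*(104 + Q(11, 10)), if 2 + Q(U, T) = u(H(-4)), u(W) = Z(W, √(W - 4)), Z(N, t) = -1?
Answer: -10361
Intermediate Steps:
H(B) = B/(3 + B) (H(B) = ((B + B)/(B + 3))/2 = ((2*B)/(3 + B))/2 = (2*B/(3 + B))/2 = B/(3 + B))
u(W) = -1
o(z) = -59 (o(z) = 2 - (-15 - 1*(-76)) = 2 - (-15 + 76) = 2 - 1*61 = 2 - 61 = -59)
Q(U, T) = -3 (Q(U, T) = -2 - 1 = -3)
o(-9) - 102*(104 + Q(11, 10)) = -59 - 102*(104 - 3) = -59 - 102*101 = -59 - 10302 = -10361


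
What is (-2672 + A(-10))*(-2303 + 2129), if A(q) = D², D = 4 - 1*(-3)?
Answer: 456402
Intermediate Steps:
D = 7 (D = 4 + 3 = 7)
A(q) = 49 (A(q) = 7² = 49)
(-2672 + A(-10))*(-2303 + 2129) = (-2672 + 49)*(-2303 + 2129) = -2623*(-174) = 456402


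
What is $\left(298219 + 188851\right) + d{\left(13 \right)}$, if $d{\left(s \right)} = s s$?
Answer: $487239$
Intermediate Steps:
$d{\left(s \right)} = s^{2}$
$\left(298219 + 188851\right) + d{\left(13 \right)} = \left(298219 + 188851\right) + 13^{2} = 487070 + 169 = 487239$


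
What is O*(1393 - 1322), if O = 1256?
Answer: 89176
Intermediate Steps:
O*(1393 - 1322) = 1256*(1393 - 1322) = 1256*71 = 89176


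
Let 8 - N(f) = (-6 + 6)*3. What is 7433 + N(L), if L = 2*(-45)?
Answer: 7441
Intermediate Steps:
L = -90
N(f) = 8 (N(f) = 8 - (-6 + 6)*3 = 8 - 0*3 = 8 - 1*0 = 8 + 0 = 8)
7433 + N(L) = 7433 + 8 = 7441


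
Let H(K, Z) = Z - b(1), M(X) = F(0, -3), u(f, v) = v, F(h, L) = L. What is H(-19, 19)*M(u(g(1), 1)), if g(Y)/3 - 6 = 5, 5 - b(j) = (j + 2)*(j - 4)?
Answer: -15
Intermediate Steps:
b(j) = 5 - (-4 + j)*(2 + j) (b(j) = 5 - (j + 2)*(j - 4) = 5 - (2 + j)*(-4 + j) = 5 - (-4 + j)*(2 + j))
g(Y) = 33 (g(Y) = 18 + 3*5 = 18 + 15 = 33)
M(X) = -3
H(K, Z) = -14 + Z (H(K, Z) = Z - (13 - 1*1² + 2*1) = Z - (13 - 1*1 + 2) = Z - (13 - 1 + 2) = Z - 1*14 = Z - 14 = -14 + Z)
H(-19, 19)*M(u(g(1), 1)) = (-14 + 19)*(-3) = 5*(-3) = -15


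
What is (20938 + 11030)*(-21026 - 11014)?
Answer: -1024254720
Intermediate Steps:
(20938 + 11030)*(-21026 - 11014) = 31968*(-32040) = -1024254720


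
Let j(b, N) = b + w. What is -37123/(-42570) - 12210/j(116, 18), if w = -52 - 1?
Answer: -57493439/297990 ≈ -192.94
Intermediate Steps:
w = -53
j(b, N) = -53 + b (j(b, N) = b - 53 = -53 + b)
-37123/(-42570) - 12210/j(116, 18) = -37123/(-42570) - 12210/(-53 + 116) = -37123*(-1/42570) - 12210/63 = 37123/42570 - 12210*1/63 = 37123/42570 - 4070/21 = -57493439/297990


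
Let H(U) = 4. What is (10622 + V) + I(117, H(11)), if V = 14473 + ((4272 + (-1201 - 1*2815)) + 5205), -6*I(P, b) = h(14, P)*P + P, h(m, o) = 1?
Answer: 30517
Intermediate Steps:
I(P, b) = -P/3 (I(P, b) = -(1*P + P)/6 = -(P + P)/6 = -P/3)
V = 19934 (V = 14473 + ((4272 + (-1201 - 2815)) + 5205) = 14473 + ((4272 - 4016) + 5205) = 14473 + (256 + 5205) = 14473 + 5461 = 19934)
(10622 + V) + I(117, H(11)) = (10622 + 19934) - 1/3*117 = 30556 - 39 = 30517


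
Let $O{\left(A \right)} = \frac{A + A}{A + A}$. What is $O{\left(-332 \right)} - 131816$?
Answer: $-131815$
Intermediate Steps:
$O{\left(A \right)} = 1$ ($O{\left(A \right)} = \frac{2 A}{2 A} = 2 A \frac{1}{2 A} = 1$)
$O{\left(-332 \right)} - 131816 = 1 - 131816 = -131815$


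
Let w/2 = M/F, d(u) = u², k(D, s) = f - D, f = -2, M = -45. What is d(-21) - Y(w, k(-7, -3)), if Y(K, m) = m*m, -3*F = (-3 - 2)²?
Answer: 416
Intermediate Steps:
F = -25/3 (F = -(-3 - 2)²/3 = -⅓*(-5)² = -⅓*25 = -25/3 ≈ -8.3333)
k(D, s) = -2 - D
w = 54/5 (w = 2*(-45/(-25/3)) = 2*(-45*(-3/25)) = 2*(27/5) = 54/5 ≈ 10.800)
Y(K, m) = m²
d(-21) - Y(w, k(-7, -3)) = (-21)² - (-2 - 1*(-7))² = 441 - (-2 + 7)² = 441 - 1*5² = 441 - 1*25 = 441 - 25 = 416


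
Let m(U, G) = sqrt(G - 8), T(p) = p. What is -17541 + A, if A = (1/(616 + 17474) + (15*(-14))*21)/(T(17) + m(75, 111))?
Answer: -60377111623/3364740 + 79776899*sqrt(103)/3364740 ≈ -17703.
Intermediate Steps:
m(U, G) = sqrt(-8 + G)
A = -79776899/(18090*(17 + sqrt(103))) (A = (1/(616 + 17474) + (15*(-14))*21)/(17 + sqrt(-8 + 111)) = (1/18090 - 210*21)/(17 + sqrt(103)) = (1/18090 - 4410)/(17 + sqrt(103)) = -79776899/(18090*(17 + sqrt(103))) ≈ -162.44)
-17541 + A = -17541 + (-1356207283/3364740 + 79776899*sqrt(103)/3364740) = -60377111623/3364740 + 79776899*sqrt(103)/3364740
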